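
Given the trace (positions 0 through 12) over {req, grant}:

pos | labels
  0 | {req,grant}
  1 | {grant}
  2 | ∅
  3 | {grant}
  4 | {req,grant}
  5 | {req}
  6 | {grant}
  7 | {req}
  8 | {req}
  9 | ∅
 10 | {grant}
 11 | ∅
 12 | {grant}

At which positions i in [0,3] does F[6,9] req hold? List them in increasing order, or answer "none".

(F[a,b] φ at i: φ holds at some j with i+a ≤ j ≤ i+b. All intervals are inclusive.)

Evaluate at each i in [0,3]:
  i=0: ✓ (witness j=7)
  i=1: ✓ (witness j=7)
  i=2: ✓ (witness j=8)
  i=3: ✗ (none in [9,12])

0, 1, 2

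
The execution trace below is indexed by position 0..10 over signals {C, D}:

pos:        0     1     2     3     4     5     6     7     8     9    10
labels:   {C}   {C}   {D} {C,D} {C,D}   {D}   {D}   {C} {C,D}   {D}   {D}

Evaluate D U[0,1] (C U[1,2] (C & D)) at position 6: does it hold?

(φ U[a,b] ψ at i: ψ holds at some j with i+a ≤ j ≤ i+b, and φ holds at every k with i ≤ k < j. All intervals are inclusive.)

Yes

Need some j in [6,7] with (C U[1,2] (C & D)), and D at every k in [6,j-1].
  j=6: (C U[1,2] (C & D)) — fails.
  j=7: (C U[1,2] (C & D)) holds; D holds at every k in [6,6] → satisfied.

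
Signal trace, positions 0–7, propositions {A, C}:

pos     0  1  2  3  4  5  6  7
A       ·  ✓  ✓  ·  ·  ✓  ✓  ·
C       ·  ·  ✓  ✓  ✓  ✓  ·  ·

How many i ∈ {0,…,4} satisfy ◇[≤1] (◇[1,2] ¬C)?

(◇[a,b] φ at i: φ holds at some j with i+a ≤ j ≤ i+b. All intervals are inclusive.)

3

Evaluate at each i in [0,4]:
  i=0: ✓ (witness j=0)
  i=1: ✗ (none in [1,2])
  i=2: ✗ (none in [2,3])
  i=3: ✓ (witness j=4)
  i=4: ✓ (witness j=4)
Positions where it holds: {0, 3, 4} → 3.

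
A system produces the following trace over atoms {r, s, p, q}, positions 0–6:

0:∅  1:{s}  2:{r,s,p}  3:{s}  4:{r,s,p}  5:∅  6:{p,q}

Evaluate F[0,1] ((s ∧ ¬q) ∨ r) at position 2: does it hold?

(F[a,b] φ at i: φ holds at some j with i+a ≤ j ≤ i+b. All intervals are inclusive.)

True

Check ((s ∧ ¬q) ∨ r) at each j in [2,3]:
  j=2: true
  j=3: true
Found at j=2 → formula holds.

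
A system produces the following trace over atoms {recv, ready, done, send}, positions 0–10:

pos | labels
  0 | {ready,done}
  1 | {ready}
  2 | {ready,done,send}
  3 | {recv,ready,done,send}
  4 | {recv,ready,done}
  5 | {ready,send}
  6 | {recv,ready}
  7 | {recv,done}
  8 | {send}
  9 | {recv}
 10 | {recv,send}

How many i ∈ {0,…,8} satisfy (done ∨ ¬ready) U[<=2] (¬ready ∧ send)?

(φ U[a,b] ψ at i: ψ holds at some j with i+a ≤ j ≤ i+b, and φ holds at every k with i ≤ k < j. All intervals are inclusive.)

Evaluate at each i in [0,8]:
  i=0: ✗ (no rhs in [0,2])
  i=1: ✗ (no rhs in [1,3])
  i=2: ✗ (no rhs in [2,4])
  i=3: ✗ (no rhs in [3,5])
  i=4: ✗ (no rhs in [4,6])
  i=5: ✗ (no rhs in [5,7])
  i=6: ✗ (lhs fails at k=6 before rhs at j=8)
  i=7: ✓ (rhs at j=8; lhs holds on [7,7])
  i=8: ✓ (rhs at j=8)
Positions where it holds: {7, 8} → 2.

2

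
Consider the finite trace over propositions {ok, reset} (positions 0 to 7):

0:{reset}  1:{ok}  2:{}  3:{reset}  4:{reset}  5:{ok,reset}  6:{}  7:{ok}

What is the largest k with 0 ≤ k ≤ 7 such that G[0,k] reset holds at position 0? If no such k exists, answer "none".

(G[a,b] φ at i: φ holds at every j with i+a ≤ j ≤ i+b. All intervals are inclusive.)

0

reset must hold from j=0 onward; find where it first fails.
  j=0: holds
  j=1: fails
Holds on [0,0], so largest k = 0.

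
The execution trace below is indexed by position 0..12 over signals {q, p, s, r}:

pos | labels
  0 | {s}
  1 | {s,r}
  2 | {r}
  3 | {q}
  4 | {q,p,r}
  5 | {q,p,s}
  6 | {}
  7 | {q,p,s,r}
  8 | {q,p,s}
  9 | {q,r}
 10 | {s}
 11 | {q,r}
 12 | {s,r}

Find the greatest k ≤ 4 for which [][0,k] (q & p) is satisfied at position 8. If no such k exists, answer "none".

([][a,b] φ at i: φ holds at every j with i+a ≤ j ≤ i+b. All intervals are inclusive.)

0

(q & p) must hold from j=8 onward; find where it first fails.
  j=8: holds
  j=9: fails
Holds on [8,8], so largest k = 0.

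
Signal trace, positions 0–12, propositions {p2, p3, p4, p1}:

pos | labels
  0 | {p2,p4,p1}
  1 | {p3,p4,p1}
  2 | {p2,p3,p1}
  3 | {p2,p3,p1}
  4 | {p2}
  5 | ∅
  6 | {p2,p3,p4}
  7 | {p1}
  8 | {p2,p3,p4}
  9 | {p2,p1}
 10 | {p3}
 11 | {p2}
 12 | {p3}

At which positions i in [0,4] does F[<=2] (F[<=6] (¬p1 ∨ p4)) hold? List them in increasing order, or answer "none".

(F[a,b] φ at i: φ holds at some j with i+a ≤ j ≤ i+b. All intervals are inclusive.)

0, 1, 2, 3, 4

Evaluate at each i in [0,4]:
  i=0: ✓ (witness j=0)
  i=1: ✓ (witness j=1)
  i=2: ✓ (witness j=2)
  i=3: ✓ (witness j=3)
  i=4: ✓ (witness j=4)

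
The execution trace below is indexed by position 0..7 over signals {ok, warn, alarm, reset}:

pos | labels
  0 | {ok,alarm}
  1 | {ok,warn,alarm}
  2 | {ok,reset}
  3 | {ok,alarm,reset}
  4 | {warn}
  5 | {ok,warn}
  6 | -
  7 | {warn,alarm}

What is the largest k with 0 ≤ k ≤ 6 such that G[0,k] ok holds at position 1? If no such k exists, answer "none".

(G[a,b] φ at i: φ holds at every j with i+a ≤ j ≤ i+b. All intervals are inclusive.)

2

ok must hold from j=1 onward; find where it first fails.
  j=1: holds
  j=2: holds
  j=3: holds
  j=4: fails
Holds on [1,3], so largest k = 2.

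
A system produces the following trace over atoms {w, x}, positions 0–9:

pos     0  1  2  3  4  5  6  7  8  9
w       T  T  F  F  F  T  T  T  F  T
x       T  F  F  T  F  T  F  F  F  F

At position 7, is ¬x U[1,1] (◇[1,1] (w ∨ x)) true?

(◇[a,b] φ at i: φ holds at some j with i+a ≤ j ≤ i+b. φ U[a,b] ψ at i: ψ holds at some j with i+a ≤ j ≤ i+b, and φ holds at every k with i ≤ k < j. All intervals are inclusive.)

Need some j in [8,8] with ◇[1,1] (w ∨ x), and ¬x at every k in [7,j-1].
  j=8: ◇[1,1] (w ∨ x) holds; ¬x holds at every k in [7,7] → satisfied.

Yes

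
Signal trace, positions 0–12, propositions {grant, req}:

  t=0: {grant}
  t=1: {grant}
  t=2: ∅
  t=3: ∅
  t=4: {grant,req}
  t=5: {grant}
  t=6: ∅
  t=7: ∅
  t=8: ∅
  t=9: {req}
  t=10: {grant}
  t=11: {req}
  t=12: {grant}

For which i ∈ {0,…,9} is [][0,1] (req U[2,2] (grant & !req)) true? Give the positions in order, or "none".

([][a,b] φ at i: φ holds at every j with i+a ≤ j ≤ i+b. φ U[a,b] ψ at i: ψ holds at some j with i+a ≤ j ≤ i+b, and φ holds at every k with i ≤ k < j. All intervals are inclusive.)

none

Evaluate at each i in [0,9]:
  i=0: ✗ (fails at j=0)
  i=1: ✗ (fails at j=1)
  i=2: ✗ (fails at j=2)
  i=3: ✗ (fails at j=3)
  i=4: ✗ (fails at j=4)
  i=5: ✗ (fails at j=5)
  i=6: ✗ (fails at j=6)
  i=7: ✗ (fails at j=7)
  i=8: ✗ (fails at j=8)
  i=9: ✗ (fails at j=9)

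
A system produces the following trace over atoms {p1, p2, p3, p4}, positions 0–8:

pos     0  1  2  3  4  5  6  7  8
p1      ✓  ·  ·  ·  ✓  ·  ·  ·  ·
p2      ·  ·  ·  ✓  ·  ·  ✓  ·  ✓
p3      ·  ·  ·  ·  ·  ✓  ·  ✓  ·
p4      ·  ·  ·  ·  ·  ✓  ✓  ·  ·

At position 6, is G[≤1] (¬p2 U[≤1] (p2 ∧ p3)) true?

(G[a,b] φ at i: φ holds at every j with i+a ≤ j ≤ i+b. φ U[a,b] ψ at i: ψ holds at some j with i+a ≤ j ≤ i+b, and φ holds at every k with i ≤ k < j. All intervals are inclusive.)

Check (¬p2 U[≤1] (p2 ∧ p3)) at every j in [6,7]:
  j=6: fails
  j=7: fails
Fails at j=6 → formula fails.

False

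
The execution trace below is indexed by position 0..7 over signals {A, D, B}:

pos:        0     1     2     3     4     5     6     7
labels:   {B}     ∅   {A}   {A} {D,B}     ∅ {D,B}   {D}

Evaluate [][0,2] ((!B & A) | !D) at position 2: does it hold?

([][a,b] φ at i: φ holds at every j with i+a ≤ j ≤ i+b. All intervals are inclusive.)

Check ((!B & A) | !D) at every j in [2,4]:
  j=2: true
  j=3: true
  j=4: false
Fails at j=4 → formula fails.

Does not hold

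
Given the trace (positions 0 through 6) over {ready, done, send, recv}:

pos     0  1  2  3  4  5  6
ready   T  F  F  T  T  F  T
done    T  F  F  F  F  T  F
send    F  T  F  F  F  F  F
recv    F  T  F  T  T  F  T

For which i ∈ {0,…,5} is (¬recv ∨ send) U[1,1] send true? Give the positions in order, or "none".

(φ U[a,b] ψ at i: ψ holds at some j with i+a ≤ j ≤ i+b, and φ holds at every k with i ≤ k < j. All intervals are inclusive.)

0

Evaluate at each i in [0,5]:
  i=0: ✓ (rhs at j=1; lhs holds on [0,0])
  i=1: ✗ (no rhs in [2,2])
  i=2: ✗ (no rhs in [3,3])
  i=3: ✗ (no rhs in [4,4])
  i=4: ✗ (no rhs in [5,5])
  i=5: ✗ (no rhs in [6,6])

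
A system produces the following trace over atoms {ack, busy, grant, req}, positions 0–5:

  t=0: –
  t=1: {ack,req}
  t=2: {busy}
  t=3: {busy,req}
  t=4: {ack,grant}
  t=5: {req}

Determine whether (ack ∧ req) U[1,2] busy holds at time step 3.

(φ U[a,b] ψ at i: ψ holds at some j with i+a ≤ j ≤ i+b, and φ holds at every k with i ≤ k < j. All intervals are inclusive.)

Need some j in [4,5] with busy, and (ack ∧ req) at every k in [3,j-1].
  j=4: busy false.
  j=5: busy false.
No j in the window works → until fails.

False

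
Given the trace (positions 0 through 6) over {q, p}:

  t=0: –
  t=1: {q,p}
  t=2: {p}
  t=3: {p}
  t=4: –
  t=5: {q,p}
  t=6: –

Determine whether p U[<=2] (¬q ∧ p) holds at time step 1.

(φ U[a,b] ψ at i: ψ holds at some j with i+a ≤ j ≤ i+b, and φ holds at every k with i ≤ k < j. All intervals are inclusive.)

Need some j in [1,3] with (¬q ∧ p), and p at every k in [1,j-1].
  j=1: (¬q ∧ p) false.
  j=2: (¬q ∧ p) holds; p holds at every k in [1,1] → satisfied.

True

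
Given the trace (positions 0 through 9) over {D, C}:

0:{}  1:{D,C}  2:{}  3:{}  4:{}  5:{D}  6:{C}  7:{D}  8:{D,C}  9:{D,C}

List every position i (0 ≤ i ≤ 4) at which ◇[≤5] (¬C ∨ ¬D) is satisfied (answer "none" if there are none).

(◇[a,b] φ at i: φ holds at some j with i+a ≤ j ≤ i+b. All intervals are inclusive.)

0, 1, 2, 3, 4

Evaluate at each i in [0,4]:
  i=0: ✓ (witness j=0)
  i=1: ✓ (witness j=2)
  i=2: ✓ (witness j=2)
  i=3: ✓ (witness j=3)
  i=4: ✓ (witness j=4)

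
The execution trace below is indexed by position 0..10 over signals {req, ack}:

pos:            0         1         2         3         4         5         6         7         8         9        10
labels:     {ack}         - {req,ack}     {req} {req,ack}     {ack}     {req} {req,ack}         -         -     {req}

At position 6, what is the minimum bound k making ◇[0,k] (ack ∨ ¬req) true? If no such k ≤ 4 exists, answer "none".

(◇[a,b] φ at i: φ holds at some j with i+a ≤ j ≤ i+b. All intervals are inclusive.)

Scan j = 6,7,… for (ack ∨ ¬req):
  j=6: fails
  j=7: holds
First hit at j=7, so smallest k = 7-6 = 1.

1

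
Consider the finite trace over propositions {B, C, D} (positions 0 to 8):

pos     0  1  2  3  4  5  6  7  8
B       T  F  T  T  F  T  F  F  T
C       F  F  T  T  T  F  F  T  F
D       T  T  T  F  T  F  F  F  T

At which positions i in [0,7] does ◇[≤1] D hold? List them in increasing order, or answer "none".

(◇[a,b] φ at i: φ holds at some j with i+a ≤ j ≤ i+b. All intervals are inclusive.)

Evaluate at each i in [0,7]:
  i=0: ✓ (witness j=0)
  i=1: ✓ (witness j=1)
  i=2: ✓ (witness j=2)
  i=3: ✓ (witness j=4)
  i=4: ✓ (witness j=4)
  i=5: ✗ (none in [5,6])
  i=6: ✗ (none in [6,7])
  i=7: ✓ (witness j=8)

0, 1, 2, 3, 4, 7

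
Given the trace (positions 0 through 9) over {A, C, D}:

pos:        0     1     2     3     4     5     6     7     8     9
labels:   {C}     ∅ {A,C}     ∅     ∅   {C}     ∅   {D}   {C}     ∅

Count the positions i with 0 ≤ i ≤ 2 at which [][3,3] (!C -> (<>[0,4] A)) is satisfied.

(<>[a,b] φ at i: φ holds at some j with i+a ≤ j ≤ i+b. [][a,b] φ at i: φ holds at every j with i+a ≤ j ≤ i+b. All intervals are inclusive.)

1

Evaluate at each i in [0,2]:
  i=0: ✗ (fails at j=3)
  i=1: ✗ (fails at j=4)
  i=2: ✓ (all of [5,5])
Positions where it holds: {2} → 1.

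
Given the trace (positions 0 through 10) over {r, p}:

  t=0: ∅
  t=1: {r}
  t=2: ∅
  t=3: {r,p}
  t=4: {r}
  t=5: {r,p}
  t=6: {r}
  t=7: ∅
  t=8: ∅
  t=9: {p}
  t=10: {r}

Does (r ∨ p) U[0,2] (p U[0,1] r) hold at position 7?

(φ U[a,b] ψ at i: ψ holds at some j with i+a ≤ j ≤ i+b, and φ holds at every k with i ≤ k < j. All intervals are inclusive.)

No

Need some j in [7,9] with (p U[0,1] r), and (r ∨ p) at every k in [7,j-1].
  j=7: (p U[0,1] r) — fails.
  j=8: (p U[0,1] r) — fails.
  j=9: (p U[0,1] r) holds, but (r ∨ p) fails at k=7 → not this j.
No j in the window works → until fails.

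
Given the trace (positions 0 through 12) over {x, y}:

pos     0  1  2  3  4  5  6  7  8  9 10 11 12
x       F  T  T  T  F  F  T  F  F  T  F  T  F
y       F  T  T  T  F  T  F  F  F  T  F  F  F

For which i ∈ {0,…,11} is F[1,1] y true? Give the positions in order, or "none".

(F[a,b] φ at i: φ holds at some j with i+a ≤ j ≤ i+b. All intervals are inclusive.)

Evaluate at each i in [0,11]:
  i=0: ✓ (witness j=1)
  i=1: ✓ (witness j=2)
  i=2: ✓ (witness j=3)
  i=3: ✗ (none in [4,4])
  i=4: ✓ (witness j=5)
  i=5: ✗ (none in [6,6])
  i=6: ✗ (none in [7,7])
  i=7: ✗ (none in [8,8])
  i=8: ✓ (witness j=9)
  i=9: ✗ (none in [10,10])
  i=10: ✗ (none in [11,11])
  i=11: ✗ (none in [12,12])

0, 1, 2, 4, 8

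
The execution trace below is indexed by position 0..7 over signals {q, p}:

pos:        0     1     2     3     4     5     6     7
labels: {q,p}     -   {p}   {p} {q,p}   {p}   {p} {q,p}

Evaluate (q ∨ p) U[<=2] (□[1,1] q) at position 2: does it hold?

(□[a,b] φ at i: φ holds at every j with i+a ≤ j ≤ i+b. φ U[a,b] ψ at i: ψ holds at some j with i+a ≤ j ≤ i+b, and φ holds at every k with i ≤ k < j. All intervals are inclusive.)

Need some j in [2,4] with □[1,1] q, and (q ∨ p) at every k in [2,j-1].
  j=2: □[1,1] q — fails at 3.
  j=3: □[1,1] q holds; (q ∨ p) holds at every k in [2,2] → satisfied.

True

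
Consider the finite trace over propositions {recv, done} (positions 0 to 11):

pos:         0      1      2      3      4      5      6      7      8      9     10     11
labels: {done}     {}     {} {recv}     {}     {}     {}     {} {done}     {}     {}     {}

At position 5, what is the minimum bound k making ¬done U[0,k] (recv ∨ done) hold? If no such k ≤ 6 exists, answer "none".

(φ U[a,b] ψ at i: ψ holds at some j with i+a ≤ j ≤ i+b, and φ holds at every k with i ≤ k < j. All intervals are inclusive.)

3

Need earliest j ≥ 5 with (recv ∨ done), and ¬done at every k in [5,j-1].
  j=5: rhs fails.
  j=6: rhs fails.
  j=7: rhs fails.
  j=8: rhs holds; lhs holds on [5,7]. k = 3.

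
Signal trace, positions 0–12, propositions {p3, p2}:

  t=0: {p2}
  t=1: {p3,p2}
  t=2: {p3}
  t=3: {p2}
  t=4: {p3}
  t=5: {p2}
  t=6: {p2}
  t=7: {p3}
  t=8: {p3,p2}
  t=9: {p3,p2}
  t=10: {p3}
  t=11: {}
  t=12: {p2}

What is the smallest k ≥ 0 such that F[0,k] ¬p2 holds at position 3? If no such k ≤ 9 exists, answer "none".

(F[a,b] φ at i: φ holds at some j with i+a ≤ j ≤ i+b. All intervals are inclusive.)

Scan j = 3,4,… for ¬p2:
  j=3: fails
  j=4: holds
First hit at j=4, so smallest k = 4-3 = 1.

1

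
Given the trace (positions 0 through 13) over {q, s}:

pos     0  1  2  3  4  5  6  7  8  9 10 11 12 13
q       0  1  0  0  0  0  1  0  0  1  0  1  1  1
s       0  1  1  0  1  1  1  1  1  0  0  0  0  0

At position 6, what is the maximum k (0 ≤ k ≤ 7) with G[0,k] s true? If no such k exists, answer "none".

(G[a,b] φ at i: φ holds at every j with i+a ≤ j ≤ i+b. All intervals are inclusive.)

s must hold from j=6 onward; find where it first fails.
  j=6: holds
  j=7: holds
  j=8: holds
  j=9: fails
Holds on [6,8], so largest k = 2.

2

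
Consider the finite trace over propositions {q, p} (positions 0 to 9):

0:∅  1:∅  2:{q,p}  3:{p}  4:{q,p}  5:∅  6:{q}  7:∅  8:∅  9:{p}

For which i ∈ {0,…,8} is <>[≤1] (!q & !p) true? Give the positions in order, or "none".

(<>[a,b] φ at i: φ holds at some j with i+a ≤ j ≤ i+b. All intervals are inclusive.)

0, 1, 4, 5, 6, 7, 8

Evaluate at each i in [0,8]:
  i=0: ✓ (witness j=0)
  i=1: ✓ (witness j=1)
  i=2: ✗ (none in [2,3])
  i=3: ✗ (none in [3,4])
  i=4: ✓ (witness j=5)
  i=5: ✓ (witness j=5)
  i=6: ✓ (witness j=7)
  i=7: ✓ (witness j=7)
  i=8: ✓ (witness j=8)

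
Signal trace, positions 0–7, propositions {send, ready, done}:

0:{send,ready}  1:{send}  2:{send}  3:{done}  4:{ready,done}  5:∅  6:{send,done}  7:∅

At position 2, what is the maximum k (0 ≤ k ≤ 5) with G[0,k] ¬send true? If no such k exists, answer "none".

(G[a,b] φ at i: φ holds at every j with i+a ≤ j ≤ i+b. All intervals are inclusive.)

¬send must hold from j=2 onward; find where it first fails.
  j=2: fails → no k works.

none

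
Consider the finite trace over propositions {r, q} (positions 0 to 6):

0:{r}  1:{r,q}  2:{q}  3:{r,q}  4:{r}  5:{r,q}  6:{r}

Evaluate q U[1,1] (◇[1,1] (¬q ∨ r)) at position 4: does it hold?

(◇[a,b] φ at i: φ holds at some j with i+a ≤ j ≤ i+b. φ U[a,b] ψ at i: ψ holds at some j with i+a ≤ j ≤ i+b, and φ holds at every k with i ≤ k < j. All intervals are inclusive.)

Does not hold

Need some j in [5,5] with ◇[1,1] (¬q ∨ r), and q at every k in [4,j-1].
  j=5: ◇[1,1] (¬q ∨ r) holds, but q fails at k=4 → not this j.
No j in the window works → until fails.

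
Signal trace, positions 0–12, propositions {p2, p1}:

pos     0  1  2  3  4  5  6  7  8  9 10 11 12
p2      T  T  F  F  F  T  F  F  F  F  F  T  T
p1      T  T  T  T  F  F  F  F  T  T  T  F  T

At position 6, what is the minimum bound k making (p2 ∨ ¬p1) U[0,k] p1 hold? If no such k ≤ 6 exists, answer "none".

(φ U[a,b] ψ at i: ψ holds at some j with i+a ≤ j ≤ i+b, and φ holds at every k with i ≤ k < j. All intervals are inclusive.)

Need earliest j ≥ 6 with p1, and (p2 ∨ ¬p1) at every k in [6,j-1].
  j=6: rhs fails.
  j=7: rhs fails.
  j=8: rhs holds; lhs holds on [6,7]. k = 2.

2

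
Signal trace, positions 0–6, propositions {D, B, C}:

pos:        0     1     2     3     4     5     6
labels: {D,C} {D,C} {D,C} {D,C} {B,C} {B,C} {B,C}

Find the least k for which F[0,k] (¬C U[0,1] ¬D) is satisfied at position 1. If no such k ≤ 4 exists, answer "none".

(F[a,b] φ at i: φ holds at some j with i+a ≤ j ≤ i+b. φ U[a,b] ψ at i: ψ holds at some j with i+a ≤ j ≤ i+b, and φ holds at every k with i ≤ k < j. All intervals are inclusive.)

3

Scan j = 1,2,… for (¬C U[0,1] ¬D):
  j=1: fails
  j=2: fails
  j=3: fails
  j=4: holds
First hit at j=4, so smallest k = 4-1 = 3.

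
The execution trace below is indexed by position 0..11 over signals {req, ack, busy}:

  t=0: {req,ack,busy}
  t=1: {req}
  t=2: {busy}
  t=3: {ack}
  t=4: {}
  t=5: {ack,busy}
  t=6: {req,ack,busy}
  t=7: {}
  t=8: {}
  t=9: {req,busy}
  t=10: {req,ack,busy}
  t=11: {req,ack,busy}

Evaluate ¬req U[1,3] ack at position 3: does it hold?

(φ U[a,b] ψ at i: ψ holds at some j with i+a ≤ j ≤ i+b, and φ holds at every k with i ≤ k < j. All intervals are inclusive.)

Holds

Need some j in [4,6] with ack, and ¬req at every k in [3,j-1].
  j=4: ack false.
  j=5: ack holds; ¬req holds at every k in [3,4] → satisfied.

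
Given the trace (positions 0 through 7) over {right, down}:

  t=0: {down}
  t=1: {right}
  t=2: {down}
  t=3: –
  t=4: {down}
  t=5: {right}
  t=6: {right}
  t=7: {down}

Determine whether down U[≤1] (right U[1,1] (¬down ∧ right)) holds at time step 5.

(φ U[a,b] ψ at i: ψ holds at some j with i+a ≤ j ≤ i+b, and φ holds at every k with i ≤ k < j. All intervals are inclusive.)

Need some j in [5,6] with (right U[1,1] (¬down ∧ right)), and down at every k in [5,j-1].
  j=5: (right U[1,1] (¬down ∧ right)) holds; no prefix to check → satisfied.

Yes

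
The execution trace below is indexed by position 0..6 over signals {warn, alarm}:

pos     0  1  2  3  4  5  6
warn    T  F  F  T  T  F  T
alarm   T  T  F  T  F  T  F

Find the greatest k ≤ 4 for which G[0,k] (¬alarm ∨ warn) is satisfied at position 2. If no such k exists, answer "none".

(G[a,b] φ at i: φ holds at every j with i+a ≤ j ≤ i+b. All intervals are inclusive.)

(¬alarm ∨ warn) must hold from j=2 onward; find where it first fails.
  j=2: holds
  j=3: holds
  j=4: holds
  j=5: fails
Holds on [2,4], so largest k = 2.

2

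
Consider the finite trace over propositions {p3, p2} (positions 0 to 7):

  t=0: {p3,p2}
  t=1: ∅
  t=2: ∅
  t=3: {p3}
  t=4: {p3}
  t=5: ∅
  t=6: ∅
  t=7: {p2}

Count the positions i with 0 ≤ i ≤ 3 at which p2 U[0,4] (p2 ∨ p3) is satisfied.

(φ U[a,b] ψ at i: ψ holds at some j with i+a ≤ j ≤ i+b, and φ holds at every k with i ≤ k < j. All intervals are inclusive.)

Evaluate at each i in [0,3]:
  i=0: ✓ (rhs at j=0)
  i=1: ✗ (lhs fails at k=1 before rhs at j=3)
  i=2: ✗ (lhs fails at k=2 before rhs at j=3)
  i=3: ✓ (rhs at j=3)
Positions where it holds: {0, 3} → 2.

2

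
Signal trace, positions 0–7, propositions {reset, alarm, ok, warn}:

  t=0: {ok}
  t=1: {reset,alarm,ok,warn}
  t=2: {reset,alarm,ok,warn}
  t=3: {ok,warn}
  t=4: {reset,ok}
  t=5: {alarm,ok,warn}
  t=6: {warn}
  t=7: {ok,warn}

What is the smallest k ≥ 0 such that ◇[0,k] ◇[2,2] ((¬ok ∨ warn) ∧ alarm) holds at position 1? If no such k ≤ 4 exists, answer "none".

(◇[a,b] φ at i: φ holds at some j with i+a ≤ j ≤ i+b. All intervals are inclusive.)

Scan j = 1,2,… for ◇[2,2] ((¬ok ∨ warn) ∧ alarm):
  j=1: fails
  j=2: fails
  j=3: holds
First hit at j=3, so smallest k = 3-1 = 2.

2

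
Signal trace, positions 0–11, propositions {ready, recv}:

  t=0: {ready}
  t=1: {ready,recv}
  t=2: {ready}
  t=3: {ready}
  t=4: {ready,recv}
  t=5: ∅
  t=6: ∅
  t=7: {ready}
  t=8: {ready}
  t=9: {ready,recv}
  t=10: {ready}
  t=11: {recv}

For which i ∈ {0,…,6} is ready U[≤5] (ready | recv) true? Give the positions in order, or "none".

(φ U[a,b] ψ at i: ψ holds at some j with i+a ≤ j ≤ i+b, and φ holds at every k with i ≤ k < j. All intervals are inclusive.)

Evaluate at each i in [0,6]:
  i=0: ✓ (rhs at j=0)
  i=1: ✓ (rhs at j=1)
  i=2: ✓ (rhs at j=2)
  i=3: ✓ (rhs at j=3)
  i=4: ✓ (rhs at j=4)
  i=5: ✗ (lhs fails at k=5 before rhs at j=7)
  i=6: ✗ (lhs fails at k=6 before rhs at j=7)

0, 1, 2, 3, 4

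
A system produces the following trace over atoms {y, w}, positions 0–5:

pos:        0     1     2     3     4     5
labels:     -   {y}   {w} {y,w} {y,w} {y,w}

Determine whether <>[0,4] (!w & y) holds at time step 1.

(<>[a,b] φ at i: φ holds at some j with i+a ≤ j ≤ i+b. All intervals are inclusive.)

True

Check (!w & y) at each j in [1,5]:
  j=1: true
  j=2: false
  j=3: false
  j=4: false
  j=5: false
Found at j=1 → formula holds.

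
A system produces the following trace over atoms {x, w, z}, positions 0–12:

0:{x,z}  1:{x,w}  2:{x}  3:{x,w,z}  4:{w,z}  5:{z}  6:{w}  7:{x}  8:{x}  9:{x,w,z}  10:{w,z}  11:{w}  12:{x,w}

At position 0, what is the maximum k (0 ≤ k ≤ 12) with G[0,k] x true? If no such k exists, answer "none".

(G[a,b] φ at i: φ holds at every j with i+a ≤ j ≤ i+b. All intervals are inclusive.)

x must hold from j=0 onward; find where it first fails.
  j=0: holds
  j=1: holds
  j=2: holds
  j=3: holds
  j=4: fails
Holds on [0,3], so largest k = 3.

3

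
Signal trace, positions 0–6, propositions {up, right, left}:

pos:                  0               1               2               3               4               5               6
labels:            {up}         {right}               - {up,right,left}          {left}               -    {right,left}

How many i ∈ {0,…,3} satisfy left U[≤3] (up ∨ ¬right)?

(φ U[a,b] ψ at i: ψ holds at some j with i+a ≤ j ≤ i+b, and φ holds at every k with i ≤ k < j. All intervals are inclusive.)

3

Evaluate at each i in [0,3]:
  i=0: ✓ (rhs at j=0)
  i=1: ✗ (lhs fails at k=1 before rhs at j=2)
  i=2: ✓ (rhs at j=2)
  i=3: ✓ (rhs at j=3)
Positions where it holds: {0, 2, 3} → 3.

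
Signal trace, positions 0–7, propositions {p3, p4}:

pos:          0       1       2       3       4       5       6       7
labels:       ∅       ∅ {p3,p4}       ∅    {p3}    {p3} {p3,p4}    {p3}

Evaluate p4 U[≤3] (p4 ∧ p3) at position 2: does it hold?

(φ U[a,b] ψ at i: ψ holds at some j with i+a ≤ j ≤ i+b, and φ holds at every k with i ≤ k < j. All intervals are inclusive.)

Need some j in [2,5] with (p4 ∧ p3), and p4 at every k in [2,j-1].
  j=2: (p4 ∧ p3) holds; no prefix to check → satisfied.

Holds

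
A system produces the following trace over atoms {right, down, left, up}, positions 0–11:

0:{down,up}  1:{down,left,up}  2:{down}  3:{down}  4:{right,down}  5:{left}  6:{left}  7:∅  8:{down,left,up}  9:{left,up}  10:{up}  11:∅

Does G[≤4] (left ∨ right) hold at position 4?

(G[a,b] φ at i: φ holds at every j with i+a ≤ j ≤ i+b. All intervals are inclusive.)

Check (left ∨ right) at every j in [4,8]:
  j=4: true
  j=5: true
  j=6: true
  j=7: false
  j=8: true
Fails at j=7 → formula fails.

False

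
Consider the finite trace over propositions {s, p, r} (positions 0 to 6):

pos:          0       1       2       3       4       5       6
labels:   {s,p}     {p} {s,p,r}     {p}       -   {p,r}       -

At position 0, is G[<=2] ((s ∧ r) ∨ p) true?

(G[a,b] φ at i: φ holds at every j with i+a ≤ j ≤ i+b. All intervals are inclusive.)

Check ((s ∧ r) ∨ p) at every j in [0,2]:
  j=0: true
  j=1: true
  j=2: true
All positions satisfy it → formula holds.

Holds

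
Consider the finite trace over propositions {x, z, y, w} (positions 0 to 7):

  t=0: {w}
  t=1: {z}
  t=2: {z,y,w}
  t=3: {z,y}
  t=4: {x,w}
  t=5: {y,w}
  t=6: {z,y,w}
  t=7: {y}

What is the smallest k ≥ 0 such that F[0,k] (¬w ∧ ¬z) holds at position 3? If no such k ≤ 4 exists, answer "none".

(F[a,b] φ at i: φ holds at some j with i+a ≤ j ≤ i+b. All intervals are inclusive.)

Scan j = 3,4,… for (¬w ∧ ¬z):
  j=3: fails
  j=4: fails
  j=5: fails
  j=6: fails
  j=7: holds
First hit at j=7, so smallest k = 7-3 = 4.

4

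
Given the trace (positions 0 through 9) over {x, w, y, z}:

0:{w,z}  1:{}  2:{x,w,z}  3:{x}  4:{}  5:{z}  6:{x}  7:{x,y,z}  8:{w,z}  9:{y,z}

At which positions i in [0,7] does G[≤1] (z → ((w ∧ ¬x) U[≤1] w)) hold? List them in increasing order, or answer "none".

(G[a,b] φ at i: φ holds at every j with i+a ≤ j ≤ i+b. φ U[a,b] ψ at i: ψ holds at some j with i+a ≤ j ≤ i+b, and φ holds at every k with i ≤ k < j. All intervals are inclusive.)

0, 1, 2, 3

Evaluate at each i in [0,7]:
  i=0: ✓ (all of [0,1])
  i=1: ✓ (all of [1,2])
  i=2: ✓ (all of [2,3])
  i=3: ✓ (all of [3,4])
  i=4: ✗ (fails at j=5)
  i=5: ✗ (fails at j=5)
  i=6: ✗ (fails at j=7)
  i=7: ✗ (fails at j=7)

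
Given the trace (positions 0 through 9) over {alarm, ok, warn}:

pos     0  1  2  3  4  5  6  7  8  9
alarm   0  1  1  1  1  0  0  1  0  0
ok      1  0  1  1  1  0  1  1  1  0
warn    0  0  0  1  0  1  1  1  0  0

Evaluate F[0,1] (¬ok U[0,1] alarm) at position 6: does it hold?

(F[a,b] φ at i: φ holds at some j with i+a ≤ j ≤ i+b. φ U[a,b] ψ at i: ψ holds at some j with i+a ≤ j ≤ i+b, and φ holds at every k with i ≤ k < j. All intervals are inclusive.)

Check (¬ok U[0,1] alarm) at each j in [6,7]:
  j=6: fails
  j=7: holds
Found at j=7 → formula holds.

Holds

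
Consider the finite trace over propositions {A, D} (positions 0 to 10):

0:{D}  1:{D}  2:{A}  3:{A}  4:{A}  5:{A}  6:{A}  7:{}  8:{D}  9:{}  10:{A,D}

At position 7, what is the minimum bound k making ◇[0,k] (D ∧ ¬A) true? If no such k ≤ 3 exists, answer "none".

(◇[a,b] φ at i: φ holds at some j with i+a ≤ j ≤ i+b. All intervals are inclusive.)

1

Scan j = 7,8,… for (D ∧ ¬A):
  j=7: fails
  j=8: holds
First hit at j=8, so smallest k = 8-7 = 1.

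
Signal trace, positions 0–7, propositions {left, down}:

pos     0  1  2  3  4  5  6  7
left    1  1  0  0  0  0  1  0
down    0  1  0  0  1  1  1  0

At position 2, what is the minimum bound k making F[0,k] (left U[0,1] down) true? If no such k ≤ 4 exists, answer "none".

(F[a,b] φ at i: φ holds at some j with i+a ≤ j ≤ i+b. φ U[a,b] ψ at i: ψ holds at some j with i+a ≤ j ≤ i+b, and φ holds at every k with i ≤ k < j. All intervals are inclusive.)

2

Scan j = 2,3,… for (left U[0,1] down):
  j=2: fails
  j=3: fails
  j=4: holds
First hit at j=4, so smallest k = 4-2 = 2.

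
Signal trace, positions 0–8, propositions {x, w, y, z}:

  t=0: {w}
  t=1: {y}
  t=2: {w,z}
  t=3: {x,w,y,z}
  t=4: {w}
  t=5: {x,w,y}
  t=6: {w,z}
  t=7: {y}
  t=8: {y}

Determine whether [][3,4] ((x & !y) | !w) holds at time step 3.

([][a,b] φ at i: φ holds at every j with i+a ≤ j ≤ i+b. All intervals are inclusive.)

No

Check ((x & !y) | !w) at every j in [6,7]:
  j=6: false
  j=7: true
Fails at j=6 → formula fails.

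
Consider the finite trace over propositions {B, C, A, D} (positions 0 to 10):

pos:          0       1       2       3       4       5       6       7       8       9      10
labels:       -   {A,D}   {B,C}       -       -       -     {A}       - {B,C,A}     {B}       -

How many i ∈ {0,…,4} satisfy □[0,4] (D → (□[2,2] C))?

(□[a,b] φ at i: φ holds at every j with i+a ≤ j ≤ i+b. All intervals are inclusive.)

Evaluate at each i in [0,4]:
  i=0: ✗ (fails at j=1)
  i=1: ✗ (fails at j=1)
  i=2: ✓ (all of [2,6])
  i=3: ✓ (all of [3,7])
  i=4: ✓ (all of [4,8])
Positions where it holds: {2, 3, 4} → 3.

3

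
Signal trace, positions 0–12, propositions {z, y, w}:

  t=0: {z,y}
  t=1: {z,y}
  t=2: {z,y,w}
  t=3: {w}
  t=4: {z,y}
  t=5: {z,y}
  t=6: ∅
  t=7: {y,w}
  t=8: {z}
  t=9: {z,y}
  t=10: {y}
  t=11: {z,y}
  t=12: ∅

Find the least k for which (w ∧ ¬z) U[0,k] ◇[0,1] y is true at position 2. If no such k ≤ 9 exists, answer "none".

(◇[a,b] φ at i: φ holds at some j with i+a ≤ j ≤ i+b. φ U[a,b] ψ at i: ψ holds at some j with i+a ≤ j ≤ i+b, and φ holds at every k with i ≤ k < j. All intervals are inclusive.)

0

Need earliest j ≥ 2 with ◇[0,1] y, and (w ∧ ¬z) at every k in [2,j-1].
  j=2: rhs holds (empty prefix). k = 0.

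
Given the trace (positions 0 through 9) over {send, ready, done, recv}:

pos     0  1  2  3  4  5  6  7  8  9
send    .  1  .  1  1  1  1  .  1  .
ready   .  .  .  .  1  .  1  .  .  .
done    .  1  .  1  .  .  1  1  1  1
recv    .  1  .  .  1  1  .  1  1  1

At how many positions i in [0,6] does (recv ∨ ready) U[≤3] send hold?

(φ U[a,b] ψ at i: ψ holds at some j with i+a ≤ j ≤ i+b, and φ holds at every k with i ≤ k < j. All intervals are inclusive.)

Evaluate at each i in [0,6]:
  i=0: ✗ (lhs fails at k=0 before rhs at j=1)
  i=1: ✓ (rhs at j=1)
  i=2: ✗ (lhs fails at k=2 before rhs at j=3)
  i=3: ✓ (rhs at j=3)
  i=4: ✓ (rhs at j=4)
  i=5: ✓ (rhs at j=5)
  i=6: ✓ (rhs at j=6)
Positions where it holds: {1, 3, 4, 5, 6} → 5.

5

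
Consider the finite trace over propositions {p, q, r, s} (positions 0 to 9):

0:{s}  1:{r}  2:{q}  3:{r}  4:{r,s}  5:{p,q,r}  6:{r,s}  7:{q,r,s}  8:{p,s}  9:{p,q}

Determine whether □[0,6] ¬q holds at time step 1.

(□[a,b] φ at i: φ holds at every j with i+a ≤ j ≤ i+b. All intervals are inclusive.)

Check ¬q at every j in [1,7]:
  j=1: true
  j=2: false
  j=3: true
  j=4: true
  j=5: false
  j=6: true
  j=7: false
Fails at j=2 → formula fails.

Does not hold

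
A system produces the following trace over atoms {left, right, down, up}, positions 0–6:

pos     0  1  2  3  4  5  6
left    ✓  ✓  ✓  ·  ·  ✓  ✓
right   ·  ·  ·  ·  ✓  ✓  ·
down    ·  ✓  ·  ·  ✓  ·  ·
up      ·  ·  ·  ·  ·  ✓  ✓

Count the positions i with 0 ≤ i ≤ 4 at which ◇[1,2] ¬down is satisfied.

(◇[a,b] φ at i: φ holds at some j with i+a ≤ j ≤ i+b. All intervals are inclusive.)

Evaluate at each i in [0,4]:
  i=0: ✓ (witness j=2)
  i=1: ✓ (witness j=2)
  i=2: ✓ (witness j=3)
  i=3: ✓ (witness j=5)
  i=4: ✓ (witness j=5)
Positions where it holds: {0, 1, 2, 3, 4} → 5.

5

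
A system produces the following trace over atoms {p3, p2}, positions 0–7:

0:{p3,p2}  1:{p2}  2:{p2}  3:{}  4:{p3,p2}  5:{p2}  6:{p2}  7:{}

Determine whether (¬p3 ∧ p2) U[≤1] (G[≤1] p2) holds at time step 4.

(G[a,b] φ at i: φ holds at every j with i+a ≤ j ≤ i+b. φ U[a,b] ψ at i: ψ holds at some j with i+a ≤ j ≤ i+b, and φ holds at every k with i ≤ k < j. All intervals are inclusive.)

Yes

Need some j in [4,5] with G[≤1] p2, and (¬p3 ∧ p2) at every k in [4,j-1].
  j=4: G[≤1] p2 holds; no prefix to check → satisfied.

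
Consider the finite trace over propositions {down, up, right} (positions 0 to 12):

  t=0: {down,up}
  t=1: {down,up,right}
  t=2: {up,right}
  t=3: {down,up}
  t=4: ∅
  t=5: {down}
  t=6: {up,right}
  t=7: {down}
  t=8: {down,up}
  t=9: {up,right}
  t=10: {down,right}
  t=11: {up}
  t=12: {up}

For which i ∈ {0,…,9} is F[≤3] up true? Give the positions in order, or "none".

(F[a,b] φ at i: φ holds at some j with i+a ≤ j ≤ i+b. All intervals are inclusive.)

Evaluate at each i in [0,9]:
  i=0: ✓ (witness j=0)
  i=1: ✓ (witness j=1)
  i=2: ✓ (witness j=2)
  i=3: ✓ (witness j=3)
  i=4: ✓ (witness j=6)
  i=5: ✓ (witness j=6)
  i=6: ✓ (witness j=6)
  i=7: ✓ (witness j=8)
  i=8: ✓ (witness j=8)
  i=9: ✓ (witness j=9)

0, 1, 2, 3, 4, 5, 6, 7, 8, 9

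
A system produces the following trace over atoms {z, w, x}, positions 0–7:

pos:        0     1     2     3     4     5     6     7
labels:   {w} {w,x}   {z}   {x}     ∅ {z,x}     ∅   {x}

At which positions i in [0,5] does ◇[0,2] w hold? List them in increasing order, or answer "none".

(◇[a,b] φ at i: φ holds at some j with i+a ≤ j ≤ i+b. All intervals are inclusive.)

0, 1

Evaluate at each i in [0,5]:
  i=0: ✓ (witness j=0)
  i=1: ✓ (witness j=1)
  i=2: ✗ (none in [2,4])
  i=3: ✗ (none in [3,5])
  i=4: ✗ (none in [4,6])
  i=5: ✗ (none in [5,7])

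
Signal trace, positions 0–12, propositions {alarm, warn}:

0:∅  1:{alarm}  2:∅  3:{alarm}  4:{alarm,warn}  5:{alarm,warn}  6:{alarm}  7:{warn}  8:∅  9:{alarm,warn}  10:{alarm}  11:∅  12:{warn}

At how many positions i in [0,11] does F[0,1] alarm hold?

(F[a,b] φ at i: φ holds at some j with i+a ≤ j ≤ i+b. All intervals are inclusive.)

Evaluate at each i in [0,11]:
  i=0: ✓ (witness j=1)
  i=1: ✓ (witness j=1)
  i=2: ✓ (witness j=3)
  i=3: ✓ (witness j=3)
  i=4: ✓ (witness j=4)
  i=5: ✓ (witness j=5)
  i=6: ✓ (witness j=6)
  i=7: ✗ (none in [7,8])
  i=8: ✓ (witness j=9)
  i=9: ✓ (witness j=9)
  i=10: ✓ (witness j=10)
  i=11: ✗ (none in [11,12])
Positions where it holds: {0, 1, 2, 3, 4, 5, 6, 8, 9, 10} → 10.

10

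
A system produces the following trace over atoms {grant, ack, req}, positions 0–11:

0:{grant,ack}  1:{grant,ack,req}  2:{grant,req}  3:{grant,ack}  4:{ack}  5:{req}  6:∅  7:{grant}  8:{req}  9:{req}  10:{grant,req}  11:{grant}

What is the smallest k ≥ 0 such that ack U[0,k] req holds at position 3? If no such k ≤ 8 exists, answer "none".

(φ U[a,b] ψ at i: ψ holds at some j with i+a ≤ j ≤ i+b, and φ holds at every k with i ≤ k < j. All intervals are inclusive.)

2

Need earliest j ≥ 3 with req, and ack at every k in [3,j-1].
  j=3: rhs fails.
  j=4: rhs fails.
  j=5: rhs holds; lhs holds on [3,4]. k = 2.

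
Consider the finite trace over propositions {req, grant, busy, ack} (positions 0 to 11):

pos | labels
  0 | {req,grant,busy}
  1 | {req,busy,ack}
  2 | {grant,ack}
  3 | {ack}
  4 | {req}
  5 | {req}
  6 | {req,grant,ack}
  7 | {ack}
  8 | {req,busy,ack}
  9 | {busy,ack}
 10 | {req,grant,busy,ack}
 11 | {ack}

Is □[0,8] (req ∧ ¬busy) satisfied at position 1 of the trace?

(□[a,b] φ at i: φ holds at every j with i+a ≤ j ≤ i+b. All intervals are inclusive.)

Does not hold

Check (req ∧ ¬busy) at every j in [1,9]:
  j=1: false
  j=2: false
  j=3: false
  j=4: true
  j=5: true
  j=6: true
  j=7: false
  j=8: false
  j=9: false
Fails at j=1 → formula fails.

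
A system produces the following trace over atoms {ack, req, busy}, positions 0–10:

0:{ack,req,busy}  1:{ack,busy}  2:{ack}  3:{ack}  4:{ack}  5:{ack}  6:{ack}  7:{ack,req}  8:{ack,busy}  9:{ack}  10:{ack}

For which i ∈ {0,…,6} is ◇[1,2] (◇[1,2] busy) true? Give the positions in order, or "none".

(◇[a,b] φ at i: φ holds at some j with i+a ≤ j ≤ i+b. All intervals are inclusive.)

Evaluate at each i in [0,6]:
  i=0: ✗ (none in [1,2])
  i=1: ✗ (none in [2,3])
  i=2: ✗ (none in [3,4])
  i=3: ✗ (none in [4,5])
  i=4: ✓ (witness j=6)
  i=5: ✓ (witness j=6)
  i=6: ✓ (witness j=7)

4, 5, 6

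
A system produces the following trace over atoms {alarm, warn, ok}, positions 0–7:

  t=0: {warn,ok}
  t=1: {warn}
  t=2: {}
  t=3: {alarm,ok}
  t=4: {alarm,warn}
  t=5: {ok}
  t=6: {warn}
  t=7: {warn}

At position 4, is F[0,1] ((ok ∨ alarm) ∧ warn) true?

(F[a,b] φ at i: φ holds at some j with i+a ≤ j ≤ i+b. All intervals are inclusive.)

Check ((ok ∨ alarm) ∧ warn) at each j in [4,5]:
  j=4: true
  j=5: false
Found at j=4 → formula holds.

Holds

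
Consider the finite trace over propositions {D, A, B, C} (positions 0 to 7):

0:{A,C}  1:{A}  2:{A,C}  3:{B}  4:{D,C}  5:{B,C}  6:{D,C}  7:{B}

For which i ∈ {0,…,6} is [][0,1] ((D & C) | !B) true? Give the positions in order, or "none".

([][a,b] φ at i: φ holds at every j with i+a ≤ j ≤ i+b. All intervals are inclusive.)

Evaluate at each i in [0,6]:
  i=0: ✓ (all of [0,1])
  i=1: ✓ (all of [1,2])
  i=2: ✗ (fails at j=3)
  i=3: ✗ (fails at j=3)
  i=4: ✗ (fails at j=5)
  i=5: ✗ (fails at j=5)
  i=6: ✗ (fails at j=7)

0, 1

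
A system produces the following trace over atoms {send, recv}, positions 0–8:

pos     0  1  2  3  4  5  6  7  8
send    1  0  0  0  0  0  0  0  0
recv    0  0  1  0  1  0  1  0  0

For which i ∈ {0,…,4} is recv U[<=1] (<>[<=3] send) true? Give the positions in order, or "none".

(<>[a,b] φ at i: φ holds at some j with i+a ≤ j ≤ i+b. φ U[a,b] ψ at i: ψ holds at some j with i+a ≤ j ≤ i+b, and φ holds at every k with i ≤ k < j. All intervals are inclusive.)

Evaluate at each i in [0,4]:
  i=0: ✓ (rhs at j=0)
  i=1: ✗ (no rhs in [1,2])
  i=2: ✗ (no rhs in [2,3])
  i=3: ✗ (no rhs in [3,4])
  i=4: ✗ (no rhs in [4,5])

0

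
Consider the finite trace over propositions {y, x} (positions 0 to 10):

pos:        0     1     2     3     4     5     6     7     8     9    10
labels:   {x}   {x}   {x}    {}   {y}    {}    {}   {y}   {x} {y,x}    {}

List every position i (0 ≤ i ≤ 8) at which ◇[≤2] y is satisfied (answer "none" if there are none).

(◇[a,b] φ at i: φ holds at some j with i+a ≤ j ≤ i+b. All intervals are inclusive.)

Evaluate at each i in [0,8]:
  i=0: ✗ (none in [0,2])
  i=1: ✗ (none in [1,3])
  i=2: ✓ (witness j=4)
  i=3: ✓ (witness j=4)
  i=4: ✓ (witness j=4)
  i=5: ✓ (witness j=7)
  i=6: ✓ (witness j=7)
  i=7: ✓ (witness j=7)
  i=8: ✓ (witness j=9)

2, 3, 4, 5, 6, 7, 8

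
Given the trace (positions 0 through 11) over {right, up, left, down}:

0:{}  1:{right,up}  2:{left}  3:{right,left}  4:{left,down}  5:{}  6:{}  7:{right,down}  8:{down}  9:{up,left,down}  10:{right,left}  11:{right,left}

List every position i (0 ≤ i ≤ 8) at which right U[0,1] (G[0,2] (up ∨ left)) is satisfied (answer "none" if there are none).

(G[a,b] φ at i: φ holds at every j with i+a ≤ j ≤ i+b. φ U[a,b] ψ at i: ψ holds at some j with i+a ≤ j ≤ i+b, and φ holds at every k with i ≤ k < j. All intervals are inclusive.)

Evaluate at each i in [0,8]:
  i=0: ✗ (lhs fails at k=0 before rhs at j=1)
  i=1: ✓ (rhs at j=1)
  i=2: ✓ (rhs at j=2)
  i=3: ✗ (no rhs in [3,4])
  i=4: ✗ (no rhs in [4,5])
  i=5: ✗ (no rhs in [5,6])
  i=6: ✗ (no rhs in [6,7])
  i=7: ✗ (no rhs in [7,8])
  i=8: ✗ (lhs fails at k=8 before rhs at j=9)

1, 2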